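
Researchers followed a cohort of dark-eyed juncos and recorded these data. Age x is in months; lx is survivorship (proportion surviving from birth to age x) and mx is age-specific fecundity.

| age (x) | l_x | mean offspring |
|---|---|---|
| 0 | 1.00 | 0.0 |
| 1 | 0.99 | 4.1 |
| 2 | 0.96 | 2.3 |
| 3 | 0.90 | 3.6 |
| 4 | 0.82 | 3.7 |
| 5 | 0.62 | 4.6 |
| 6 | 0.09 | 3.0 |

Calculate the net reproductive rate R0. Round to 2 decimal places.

15.66

lx·mx by age: 0, 4.059, 2.208, 3.24, 3.034, 2.852, 0.27
R0 = Σ lx·mx = 15.663 → 15.66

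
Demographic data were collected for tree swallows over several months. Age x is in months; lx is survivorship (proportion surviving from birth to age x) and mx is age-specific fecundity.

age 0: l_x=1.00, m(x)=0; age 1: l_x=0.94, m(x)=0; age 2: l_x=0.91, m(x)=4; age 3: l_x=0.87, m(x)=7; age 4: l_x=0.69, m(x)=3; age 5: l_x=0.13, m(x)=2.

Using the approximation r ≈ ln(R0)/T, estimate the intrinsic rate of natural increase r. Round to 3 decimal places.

R0 = Σ lx·mx = 0 + 0 + 3.64 + 6.09 + 2.07 + 0.26 = 12.06
Σ x·lx·mx = 35.13; T = 35.13/12.06 = 2.91294…
r ≈ ln(R0)/T = ln(12.06)/2.91294… = 0.85477… → 0.855

0.855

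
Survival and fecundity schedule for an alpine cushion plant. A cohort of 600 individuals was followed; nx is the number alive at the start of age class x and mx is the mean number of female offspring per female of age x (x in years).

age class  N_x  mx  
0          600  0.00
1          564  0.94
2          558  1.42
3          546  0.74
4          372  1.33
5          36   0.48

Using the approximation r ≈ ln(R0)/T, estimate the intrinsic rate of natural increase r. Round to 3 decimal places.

lx = nx/n0 = nx/600: 1, 0.94, 0.93, 0.91, 0.62, 0.06
R0 = Σ lx·mx = 0 + 0.8836 + 1.3206 + 0.6734 + 0.8246 + 0.0288 = 3.731
Σ x·lx·mx = 8.9874; T = 8.9874/3.731 = 2.40884…
r ≈ ln(R0)/T = ln(3.731)/2.40884… = 0.5466… → 0.547

0.547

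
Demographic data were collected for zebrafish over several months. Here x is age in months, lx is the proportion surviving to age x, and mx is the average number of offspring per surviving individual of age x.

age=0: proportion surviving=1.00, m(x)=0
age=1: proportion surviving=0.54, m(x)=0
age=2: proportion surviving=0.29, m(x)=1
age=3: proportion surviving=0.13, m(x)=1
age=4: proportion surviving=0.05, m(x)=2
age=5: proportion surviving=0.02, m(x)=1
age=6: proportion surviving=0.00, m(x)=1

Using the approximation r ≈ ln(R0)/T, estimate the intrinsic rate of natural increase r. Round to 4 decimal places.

-0.2264

R0 = Σ lx·mx = 0 + 0 + 0.29 + 0.13 + 0.1 + 0.02 + 0 = 0.54
Σ x·lx·mx = 1.47; T = 1.47/0.54 = 2.72222…
r ≈ ln(R0)/T = ln(0.54)/2.72222… = -0.226354… → -0.2264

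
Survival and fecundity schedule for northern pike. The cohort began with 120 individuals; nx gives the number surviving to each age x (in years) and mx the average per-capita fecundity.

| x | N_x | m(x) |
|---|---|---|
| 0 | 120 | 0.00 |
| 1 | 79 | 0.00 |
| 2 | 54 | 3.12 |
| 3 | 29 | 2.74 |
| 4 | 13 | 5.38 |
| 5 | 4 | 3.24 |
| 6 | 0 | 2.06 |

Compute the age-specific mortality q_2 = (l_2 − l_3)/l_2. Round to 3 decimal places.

lx = nx/n0 = nx/120: 1, 0.65833…, 0.45, 0.24167…, 0.10833…, 0.03333…, 0
q_2 = (l_2 − l_3) / l_2 = (0.45 − 0.241667…) / 0.45
     = 0.208333… / 0.45 = 0.462963… → 0.463

0.463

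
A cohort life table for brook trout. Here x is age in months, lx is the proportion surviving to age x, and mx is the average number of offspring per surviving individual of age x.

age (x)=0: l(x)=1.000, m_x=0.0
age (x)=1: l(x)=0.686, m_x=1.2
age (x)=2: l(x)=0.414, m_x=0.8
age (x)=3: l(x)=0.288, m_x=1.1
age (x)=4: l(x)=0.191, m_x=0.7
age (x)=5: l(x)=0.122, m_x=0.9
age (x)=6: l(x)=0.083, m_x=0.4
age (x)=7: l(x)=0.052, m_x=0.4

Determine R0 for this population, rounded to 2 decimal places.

1.77

lx·mx by age: 0, 0.8232, 0.3312, 0.3168, 0.1337, 0.1098, 0.0332, 0.0208
R0 = Σ lx·mx = 1.7687 → 1.77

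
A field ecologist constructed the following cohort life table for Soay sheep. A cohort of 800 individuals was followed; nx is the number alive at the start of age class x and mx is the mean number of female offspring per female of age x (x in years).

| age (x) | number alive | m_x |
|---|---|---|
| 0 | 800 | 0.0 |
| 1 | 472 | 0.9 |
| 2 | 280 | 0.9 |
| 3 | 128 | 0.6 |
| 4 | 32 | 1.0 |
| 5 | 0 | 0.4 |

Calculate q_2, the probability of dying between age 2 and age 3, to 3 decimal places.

lx = nx/n0 = nx/800: 1, 0.59, 0.35, 0.16, 0.04, 0
q_2 = (l_2 − l_3) / l_2 = (0.35 − 0.16) / 0.35
     = 0.19 / 0.35 = 0.542857… → 0.543

0.543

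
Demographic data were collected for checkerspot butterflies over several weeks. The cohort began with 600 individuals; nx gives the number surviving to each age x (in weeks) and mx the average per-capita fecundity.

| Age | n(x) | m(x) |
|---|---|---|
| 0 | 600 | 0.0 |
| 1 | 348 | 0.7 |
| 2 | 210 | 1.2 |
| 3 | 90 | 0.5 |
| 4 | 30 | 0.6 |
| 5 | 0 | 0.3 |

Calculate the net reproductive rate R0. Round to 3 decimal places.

lx = nx/n0 = nx/600: 1, 0.58, 0.35, 0.15, 0.05, 0
lx·mx by age: 0, 0.406, 0.42, 0.075, 0.03, 0
R0 = Σ lx·mx = 0.931 → 0.931

0.931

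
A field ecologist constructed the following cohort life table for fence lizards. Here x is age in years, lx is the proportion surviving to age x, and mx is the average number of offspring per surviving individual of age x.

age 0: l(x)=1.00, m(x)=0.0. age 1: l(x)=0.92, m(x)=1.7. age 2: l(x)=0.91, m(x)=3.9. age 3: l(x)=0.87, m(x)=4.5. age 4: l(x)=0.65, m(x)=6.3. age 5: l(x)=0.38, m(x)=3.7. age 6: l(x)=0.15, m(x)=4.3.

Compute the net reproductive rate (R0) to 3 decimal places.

lx·mx by age: 0, 1.564, 3.549, 3.915, 4.095, 1.406, 0.645
R0 = Σ lx·mx = 15.174 → 15.174

15.174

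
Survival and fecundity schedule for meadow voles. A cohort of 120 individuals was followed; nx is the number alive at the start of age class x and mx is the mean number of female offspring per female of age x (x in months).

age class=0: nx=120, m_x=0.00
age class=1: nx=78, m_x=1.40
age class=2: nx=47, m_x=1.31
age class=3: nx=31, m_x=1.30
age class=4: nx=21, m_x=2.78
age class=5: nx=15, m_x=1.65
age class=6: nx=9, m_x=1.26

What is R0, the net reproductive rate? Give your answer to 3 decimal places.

lx = nx/n0 = nx/120: 1, 0.65, 0.39167…, 0.25833…, 0.175, 0.125, 0.075
lx·mx by age: 0, 0.91, 0.513083…, 0.335833…, 0.4865, 0.20625, 0.0945
R0 = Σ lx·mx = 2.546167… → 2.546

2.546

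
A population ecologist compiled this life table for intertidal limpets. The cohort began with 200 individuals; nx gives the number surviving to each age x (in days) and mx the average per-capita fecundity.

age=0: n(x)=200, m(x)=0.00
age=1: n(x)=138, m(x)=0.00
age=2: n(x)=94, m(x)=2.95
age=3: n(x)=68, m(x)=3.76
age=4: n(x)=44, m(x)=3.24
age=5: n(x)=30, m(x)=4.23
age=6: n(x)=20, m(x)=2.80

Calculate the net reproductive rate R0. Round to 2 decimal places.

lx = nx/n0 = nx/200: 1, 0.69, 0.47, 0.34, 0.22, 0.15, 0.1
lx·mx by age: 0, 0, 1.3865, 1.2784, 0.7128, 0.6345, 0.28
R0 = Σ lx·mx = 4.2922 → 4.29

4.29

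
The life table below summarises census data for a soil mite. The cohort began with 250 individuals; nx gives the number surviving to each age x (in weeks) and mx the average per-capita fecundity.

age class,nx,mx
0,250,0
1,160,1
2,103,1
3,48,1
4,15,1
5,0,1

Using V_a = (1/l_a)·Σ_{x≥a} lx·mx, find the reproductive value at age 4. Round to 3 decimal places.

lx = nx/n0 = nx/250: 1, 0.64, 0.412, 0.192, 0.06, 0
lx·mx for x ≥ 4: 0.06, 0 → sum = 0.06
V_4 = 0.06 / l_4 = 0.06 / 0.06 = 1 → 1.000

1.000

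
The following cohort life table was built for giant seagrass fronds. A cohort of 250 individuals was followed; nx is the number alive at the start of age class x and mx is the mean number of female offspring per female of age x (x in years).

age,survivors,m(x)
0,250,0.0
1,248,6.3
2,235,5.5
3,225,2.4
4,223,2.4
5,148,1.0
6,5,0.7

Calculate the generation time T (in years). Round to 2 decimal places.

2.12

lx = nx/n0 = nx/250: 1, 0.992, 0.94, 0.9, 0.892, 0.592, 0.02
lx·mx: 0, 6.2496, 5.17, 2.16, 2.1408, 0.592, 0.014 → R0 = 16.3264
x·lx·mx: 0, 6.2496, 10.34, 6.48, 8.5632, 2.96, 0.084 → Σ = 34.6768
T = 34.6768 / 16.3264 = 2.123971… → 2.12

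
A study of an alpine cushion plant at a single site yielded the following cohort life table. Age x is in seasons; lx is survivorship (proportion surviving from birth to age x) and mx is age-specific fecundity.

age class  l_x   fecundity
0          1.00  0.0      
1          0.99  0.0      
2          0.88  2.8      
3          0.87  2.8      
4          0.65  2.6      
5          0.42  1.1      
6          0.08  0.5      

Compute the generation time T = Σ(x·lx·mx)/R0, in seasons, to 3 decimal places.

3.038

lx·mx: 0, 0, 2.464, 2.436, 1.69, 0.462, 0.04 → R0 = 7.092
x·lx·mx: 0, 0, 4.928, 7.308, 6.76, 2.31, 0.24 → Σ = 21.546
T = 21.546 / 7.092 = 3.038071… → 3.038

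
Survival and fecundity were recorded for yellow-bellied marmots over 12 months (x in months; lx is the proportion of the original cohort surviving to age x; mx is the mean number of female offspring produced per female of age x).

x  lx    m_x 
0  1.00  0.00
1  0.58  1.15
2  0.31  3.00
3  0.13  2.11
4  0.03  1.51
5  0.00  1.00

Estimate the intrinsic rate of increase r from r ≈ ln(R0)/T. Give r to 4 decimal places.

0.3531

R0 = Σ lx·mx = 0 + 0.667 + 0.93 + 0.2743 + 0.0453 + 0 = 1.9166
Σ x·lx·mx = 3.5311; T = 3.5311/1.9166 = 1.84238…
r ≈ ln(R0)/T = ln(1.9166)/1.84238… = 0.353105… → 0.3531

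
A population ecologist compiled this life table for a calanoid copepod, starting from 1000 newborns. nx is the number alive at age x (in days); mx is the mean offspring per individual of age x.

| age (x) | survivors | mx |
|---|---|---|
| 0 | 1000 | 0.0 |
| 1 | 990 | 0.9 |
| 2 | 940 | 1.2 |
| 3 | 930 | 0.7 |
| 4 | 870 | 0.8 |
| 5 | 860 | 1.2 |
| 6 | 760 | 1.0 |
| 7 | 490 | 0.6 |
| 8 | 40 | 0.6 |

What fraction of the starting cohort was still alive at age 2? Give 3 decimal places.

l_2 = n_2/n_0 = 940/1000 = 0.94 → 0.940

0.940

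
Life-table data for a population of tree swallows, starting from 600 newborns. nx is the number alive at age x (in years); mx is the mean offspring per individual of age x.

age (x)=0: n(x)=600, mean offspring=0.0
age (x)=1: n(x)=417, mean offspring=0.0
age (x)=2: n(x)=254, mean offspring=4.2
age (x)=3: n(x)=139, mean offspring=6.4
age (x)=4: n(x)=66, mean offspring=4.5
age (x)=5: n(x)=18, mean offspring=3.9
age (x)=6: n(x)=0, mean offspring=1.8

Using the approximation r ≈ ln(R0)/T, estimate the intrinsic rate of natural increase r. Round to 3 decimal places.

0.496

lx = nx/n0 = nx/600: 1, 0.695, 0.42333…, 0.23167…, 0.11, 0.03, 0
R0 = Σ lx·mx = 0 + 0 + 1.778… + 1.48267… + 0.495 + 0.117 + 0 = 3.872667…
Σ x·lx·mx = 10.569…; T = 10.569…/3.872667… = 2.72913…
r ≈ ln(R0)/T = ln(3.872667…)/2.72913… = 0.49611… → 0.496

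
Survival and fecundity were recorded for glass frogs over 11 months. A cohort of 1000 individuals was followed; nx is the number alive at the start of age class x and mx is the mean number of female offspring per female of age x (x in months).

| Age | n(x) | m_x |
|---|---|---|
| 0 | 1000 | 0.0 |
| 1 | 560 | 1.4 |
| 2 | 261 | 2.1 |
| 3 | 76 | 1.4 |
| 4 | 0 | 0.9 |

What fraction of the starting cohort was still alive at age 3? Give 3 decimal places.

l_3 = n_3/n_0 = 76/1000 = 0.076 → 0.076

0.076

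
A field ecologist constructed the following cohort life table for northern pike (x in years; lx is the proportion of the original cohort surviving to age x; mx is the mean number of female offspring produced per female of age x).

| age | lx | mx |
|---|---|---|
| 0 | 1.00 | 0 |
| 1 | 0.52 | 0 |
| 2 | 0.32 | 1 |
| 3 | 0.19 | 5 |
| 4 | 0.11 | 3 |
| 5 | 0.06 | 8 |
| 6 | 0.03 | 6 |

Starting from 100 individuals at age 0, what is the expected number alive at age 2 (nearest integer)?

32

Expected survivors = N0 · l_2 = 100 × 0.32 = 32 → 32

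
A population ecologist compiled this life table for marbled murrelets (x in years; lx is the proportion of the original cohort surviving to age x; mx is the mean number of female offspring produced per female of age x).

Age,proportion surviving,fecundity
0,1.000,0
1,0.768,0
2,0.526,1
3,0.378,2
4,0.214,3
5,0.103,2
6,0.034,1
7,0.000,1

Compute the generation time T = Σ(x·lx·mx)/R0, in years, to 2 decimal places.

lx·mx: 0, 0, 0.526, 0.756, 0.642, 0.206, 0.034, 0 → R0 = 2.164
x·lx·mx: 0, 0, 1.052, 2.268, 2.568, 1.03, 0.204, 0 → Σ = 7.122
T = 7.122 / 2.164 = 3.291128… → 3.29

3.29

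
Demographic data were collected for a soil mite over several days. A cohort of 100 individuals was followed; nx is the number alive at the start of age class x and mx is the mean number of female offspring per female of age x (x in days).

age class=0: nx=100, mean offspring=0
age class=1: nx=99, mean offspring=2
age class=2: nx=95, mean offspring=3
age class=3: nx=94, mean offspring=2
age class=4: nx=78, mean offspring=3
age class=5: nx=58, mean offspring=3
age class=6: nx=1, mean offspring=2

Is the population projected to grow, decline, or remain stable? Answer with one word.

lx = nx/n0 = nx/100: 1, 0.99, 0.95, 0.94, 0.78, 0.58, 0.01
R0 = Σ lx·mx = 0 + 1.98 + 2.85 + 1.88 + 2.34 + 1.74 + 0.02 = 10.81
R0 > 1, so the population is growing.

growing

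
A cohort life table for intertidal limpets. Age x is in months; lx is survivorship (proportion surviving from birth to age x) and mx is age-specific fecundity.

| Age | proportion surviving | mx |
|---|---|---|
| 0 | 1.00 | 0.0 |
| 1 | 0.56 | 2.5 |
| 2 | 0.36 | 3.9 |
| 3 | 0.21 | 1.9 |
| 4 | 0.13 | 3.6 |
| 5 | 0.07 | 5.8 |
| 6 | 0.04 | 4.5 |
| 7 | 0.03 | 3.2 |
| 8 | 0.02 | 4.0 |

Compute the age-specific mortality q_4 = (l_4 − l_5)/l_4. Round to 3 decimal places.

q_4 = (l_4 − l_5) / l_4 = (0.13 − 0.07) / 0.13
     = 0.06 / 0.13 = 0.461538… → 0.462

0.462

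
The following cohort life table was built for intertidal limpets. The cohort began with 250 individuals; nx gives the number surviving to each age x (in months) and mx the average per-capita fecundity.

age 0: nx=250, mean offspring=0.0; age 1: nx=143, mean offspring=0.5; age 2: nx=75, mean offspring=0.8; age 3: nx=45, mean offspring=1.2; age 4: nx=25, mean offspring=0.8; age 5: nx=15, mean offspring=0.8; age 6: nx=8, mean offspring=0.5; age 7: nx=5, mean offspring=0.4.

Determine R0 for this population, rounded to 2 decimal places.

lx = nx/n0 = nx/250: 1, 0.572, 0.3, 0.18, 0.1, 0.06, 0.032, 0.02
lx·mx by age: 0, 0.286, 0.24, 0.216, 0.08, 0.048, 0.016, 0.008
R0 = Σ lx·mx = 0.894 → 0.89

0.89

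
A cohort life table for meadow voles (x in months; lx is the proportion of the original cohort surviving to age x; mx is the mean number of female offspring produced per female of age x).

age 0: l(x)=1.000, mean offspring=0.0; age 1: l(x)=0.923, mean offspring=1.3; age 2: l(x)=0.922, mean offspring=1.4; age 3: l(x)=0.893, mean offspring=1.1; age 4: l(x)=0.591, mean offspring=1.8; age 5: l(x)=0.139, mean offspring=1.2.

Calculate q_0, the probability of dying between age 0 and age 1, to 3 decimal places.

0.077

q_0 = (l_0 − l_1) / l_0 = (1 − 0.923) / 1
     = 0.077 / 1 = 0.077 → 0.077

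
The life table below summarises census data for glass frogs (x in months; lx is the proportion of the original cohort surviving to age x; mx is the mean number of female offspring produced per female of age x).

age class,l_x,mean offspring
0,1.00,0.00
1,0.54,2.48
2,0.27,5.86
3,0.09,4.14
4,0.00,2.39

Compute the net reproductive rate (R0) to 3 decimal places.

3.294

lx·mx by age: 0, 1.3392, 1.5822, 0.3726, 0
R0 = Σ lx·mx = 3.294 → 3.294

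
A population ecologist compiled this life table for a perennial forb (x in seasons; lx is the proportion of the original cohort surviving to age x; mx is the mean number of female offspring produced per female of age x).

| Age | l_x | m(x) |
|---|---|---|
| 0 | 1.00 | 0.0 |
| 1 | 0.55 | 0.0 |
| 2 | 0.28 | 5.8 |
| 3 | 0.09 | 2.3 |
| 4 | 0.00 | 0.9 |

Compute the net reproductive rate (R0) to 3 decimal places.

1.831

lx·mx by age: 0, 0, 1.624, 0.207, 0
R0 = Σ lx·mx = 1.831 → 1.831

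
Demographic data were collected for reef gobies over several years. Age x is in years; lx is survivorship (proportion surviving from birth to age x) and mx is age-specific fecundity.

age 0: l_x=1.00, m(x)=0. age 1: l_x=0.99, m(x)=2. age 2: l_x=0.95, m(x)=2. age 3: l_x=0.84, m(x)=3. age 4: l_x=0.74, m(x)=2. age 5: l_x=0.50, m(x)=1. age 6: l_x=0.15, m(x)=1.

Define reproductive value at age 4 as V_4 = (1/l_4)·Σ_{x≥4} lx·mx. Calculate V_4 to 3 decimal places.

lx·mx for x ≥ 4: 1.48, 0.5, 0.15 → sum = 2.13
V_4 = 2.13 / l_4 = 2.13 / 0.74 = 2.878378… → 2.878

2.878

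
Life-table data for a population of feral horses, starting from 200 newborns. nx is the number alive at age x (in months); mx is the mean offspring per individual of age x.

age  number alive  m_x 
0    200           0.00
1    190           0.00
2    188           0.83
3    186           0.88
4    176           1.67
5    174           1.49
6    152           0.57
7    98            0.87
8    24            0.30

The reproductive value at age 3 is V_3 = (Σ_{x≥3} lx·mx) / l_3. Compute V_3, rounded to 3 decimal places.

lx = nx/n0 = nx/200: 1, 0.95, 0.94, 0.93, 0.88, 0.87, 0.76, 0.49, 0.12
lx·mx for x ≥ 3: 0.8184, 1.4696, 1.2963, 0.4332, 0.4263, 0.036 → sum = 4.4798
V_3 = 4.4798 / l_3 = 4.4798 / 0.93 = 4.816989… → 4.817

4.817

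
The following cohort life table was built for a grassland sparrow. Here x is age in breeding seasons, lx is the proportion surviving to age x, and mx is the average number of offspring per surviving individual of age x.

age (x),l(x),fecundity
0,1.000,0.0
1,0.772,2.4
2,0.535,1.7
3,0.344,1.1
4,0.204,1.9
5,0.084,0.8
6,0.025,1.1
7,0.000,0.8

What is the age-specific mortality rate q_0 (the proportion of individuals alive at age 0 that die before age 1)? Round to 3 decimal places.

0.228

q_0 = (l_0 − l_1) / l_0 = (1 − 0.772) / 1
     = 0.228 / 1 = 0.228 → 0.228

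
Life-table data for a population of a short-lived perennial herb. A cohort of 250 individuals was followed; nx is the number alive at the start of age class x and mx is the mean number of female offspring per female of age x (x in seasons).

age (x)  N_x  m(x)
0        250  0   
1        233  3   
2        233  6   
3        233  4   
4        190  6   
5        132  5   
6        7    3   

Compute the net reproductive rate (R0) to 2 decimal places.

lx = nx/n0 = nx/250: 1, 0.932, 0.932, 0.932, 0.76, 0.528, 0.028
lx·mx by age: 0, 2.796, 5.592, 3.728, 4.56, 2.64, 0.084
R0 = Σ lx·mx = 19.4 → 19.40

19.40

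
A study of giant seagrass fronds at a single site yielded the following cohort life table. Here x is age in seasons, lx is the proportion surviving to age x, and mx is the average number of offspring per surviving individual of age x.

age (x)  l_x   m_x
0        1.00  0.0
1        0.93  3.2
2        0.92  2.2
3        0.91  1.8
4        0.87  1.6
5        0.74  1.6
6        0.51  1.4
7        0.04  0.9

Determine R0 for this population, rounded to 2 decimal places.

lx·mx by age: 0, 2.976, 2.024, 1.638, 1.392, 1.184, 0.714, 0.036
R0 = Σ lx·mx = 9.964 → 9.96

9.96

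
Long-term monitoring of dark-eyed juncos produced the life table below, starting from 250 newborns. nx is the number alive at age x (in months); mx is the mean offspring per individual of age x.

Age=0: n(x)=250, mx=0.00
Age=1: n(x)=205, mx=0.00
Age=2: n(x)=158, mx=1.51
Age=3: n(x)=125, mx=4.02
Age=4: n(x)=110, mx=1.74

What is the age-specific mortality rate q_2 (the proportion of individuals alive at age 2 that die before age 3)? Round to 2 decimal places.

lx = nx/n0 = nx/250: 1, 0.82, 0.632, 0.5, 0.44
q_2 = (l_2 − l_3) / l_2 = (0.632 − 0.5) / 0.632
     = 0.132 / 0.632 = 0.208861… → 0.21

0.21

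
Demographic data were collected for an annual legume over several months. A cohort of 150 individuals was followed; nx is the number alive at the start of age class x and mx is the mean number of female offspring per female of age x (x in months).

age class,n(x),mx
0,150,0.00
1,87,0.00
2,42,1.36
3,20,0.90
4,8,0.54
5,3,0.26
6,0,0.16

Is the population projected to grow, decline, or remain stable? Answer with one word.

declining

lx = nx/n0 = nx/150: 1, 0.58, 0.28, 0.13333…, 0.05333…, 0.02, 0
R0 = Σ lx·mx = 0 + 0 + 0.3808 + 0.12… + 0.0288… + 0.0052 + 0 = 0.5348…
R0 < 1, so the population is declining.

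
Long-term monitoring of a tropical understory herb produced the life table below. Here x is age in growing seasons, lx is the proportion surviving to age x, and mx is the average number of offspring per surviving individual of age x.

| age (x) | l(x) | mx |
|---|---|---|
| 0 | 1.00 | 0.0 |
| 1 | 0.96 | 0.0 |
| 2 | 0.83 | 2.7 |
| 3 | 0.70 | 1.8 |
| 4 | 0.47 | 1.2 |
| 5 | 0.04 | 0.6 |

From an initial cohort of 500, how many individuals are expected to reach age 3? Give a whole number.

350

Expected survivors = N0 · l_3 = 500 × 0.70 = 350 → 350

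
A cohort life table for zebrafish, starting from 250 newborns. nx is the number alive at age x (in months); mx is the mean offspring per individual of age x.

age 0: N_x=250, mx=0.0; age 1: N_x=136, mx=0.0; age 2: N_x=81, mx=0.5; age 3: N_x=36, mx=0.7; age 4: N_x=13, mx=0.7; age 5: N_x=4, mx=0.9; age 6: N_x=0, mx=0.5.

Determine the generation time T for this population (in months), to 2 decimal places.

2.69

lx = nx/n0 = nx/250: 1, 0.544, 0.324, 0.144, 0.052, 0.016, 0
lx·mx: 0, 0, 0.162, 0.1008, 0.0364, 0.0144, 0 → R0 = 0.3136
x·lx·mx: 0, 0, 0.324, 0.3024, 0.1456, 0.072, 0 → Σ = 0.844
T = 0.844 / 0.3136 = 2.691327… → 2.69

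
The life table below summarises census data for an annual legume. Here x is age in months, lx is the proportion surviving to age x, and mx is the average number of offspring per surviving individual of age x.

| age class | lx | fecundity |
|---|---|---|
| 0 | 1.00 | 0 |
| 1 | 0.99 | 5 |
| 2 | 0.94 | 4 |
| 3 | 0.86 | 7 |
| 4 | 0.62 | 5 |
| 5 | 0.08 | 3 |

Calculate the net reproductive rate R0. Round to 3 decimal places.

18.070

lx·mx by age: 0, 4.95, 3.76, 6.02, 3.1, 0.24
R0 = Σ lx·mx = 18.07 → 18.070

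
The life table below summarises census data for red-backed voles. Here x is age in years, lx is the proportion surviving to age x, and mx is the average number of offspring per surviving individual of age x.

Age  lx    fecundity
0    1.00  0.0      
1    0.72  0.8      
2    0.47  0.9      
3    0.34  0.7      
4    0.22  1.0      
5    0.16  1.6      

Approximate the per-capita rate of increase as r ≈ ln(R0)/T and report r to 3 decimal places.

0.215

R0 = Σ lx·mx = 0 + 0.576 + 0.423 + 0.238 + 0.22 + 0.256 = 1.713
Σ x·lx·mx = 4.296; T = 4.296/1.713 = 2.50788…
r ≈ ln(R0)/T = ln(1.713)/2.50788… = 0.21462… → 0.215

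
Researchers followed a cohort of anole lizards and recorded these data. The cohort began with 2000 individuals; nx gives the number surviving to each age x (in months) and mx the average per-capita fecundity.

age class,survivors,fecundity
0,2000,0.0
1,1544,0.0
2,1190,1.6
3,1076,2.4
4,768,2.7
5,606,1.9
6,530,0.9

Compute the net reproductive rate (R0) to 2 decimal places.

lx = nx/n0 = nx/2000: 1, 0.772, 0.595, 0.538, 0.384, 0.303, 0.265
lx·mx by age: 0, 0, 0.952, 1.2912, 1.0368, 0.5757, 0.2385
R0 = Σ lx·mx = 4.0942 → 4.09

4.09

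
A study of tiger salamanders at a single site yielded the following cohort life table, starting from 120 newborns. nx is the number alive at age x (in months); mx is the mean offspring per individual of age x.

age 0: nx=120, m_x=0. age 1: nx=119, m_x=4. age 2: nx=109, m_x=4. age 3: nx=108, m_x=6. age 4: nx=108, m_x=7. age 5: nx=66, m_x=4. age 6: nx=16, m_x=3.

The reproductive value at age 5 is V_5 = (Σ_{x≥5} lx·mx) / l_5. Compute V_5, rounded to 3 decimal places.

4.727

lx = nx/n0 = nx/120: 1, 0.99167…, 0.90833…, 0.9, 0.9, 0.55, 0.13333…
lx·mx for x ≥ 5: 2.2, 0.4… → sum = 2.6…
V_5 = 2.6… / l_5 = 2.6… / 0.55 = 4.727273… → 4.727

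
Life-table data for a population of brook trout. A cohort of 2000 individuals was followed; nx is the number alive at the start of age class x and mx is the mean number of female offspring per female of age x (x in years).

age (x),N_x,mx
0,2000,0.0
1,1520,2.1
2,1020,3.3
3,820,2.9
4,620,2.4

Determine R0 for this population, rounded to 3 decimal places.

5.212

lx = nx/n0 = nx/2000: 1, 0.76, 0.51, 0.41, 0.31
lx·mx by age: 0, 1.596, 1.683, 1.189, 0.744
R0 = Σ lx·mx = 5.212 → 5.212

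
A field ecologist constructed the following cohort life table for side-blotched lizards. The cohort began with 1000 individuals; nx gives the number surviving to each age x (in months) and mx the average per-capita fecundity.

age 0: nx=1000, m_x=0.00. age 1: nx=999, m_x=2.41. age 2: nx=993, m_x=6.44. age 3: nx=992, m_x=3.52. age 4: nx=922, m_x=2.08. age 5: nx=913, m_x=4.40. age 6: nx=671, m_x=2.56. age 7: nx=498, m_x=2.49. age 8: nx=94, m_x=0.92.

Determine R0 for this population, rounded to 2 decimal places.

lx = nx/n0 = nx/1000: 1, 0.999, 0.993, 0.992, 0.922, 0.913, 0.671, 0.498, 0.094
lx·mx by age: 0, 2.40759, 6.39492, 3.49184, 1.91776, 4.0172, 1.71776, 1.24002, 0.08648
R0 = Σ lx·mx = 21.27357 → 21.27

21.27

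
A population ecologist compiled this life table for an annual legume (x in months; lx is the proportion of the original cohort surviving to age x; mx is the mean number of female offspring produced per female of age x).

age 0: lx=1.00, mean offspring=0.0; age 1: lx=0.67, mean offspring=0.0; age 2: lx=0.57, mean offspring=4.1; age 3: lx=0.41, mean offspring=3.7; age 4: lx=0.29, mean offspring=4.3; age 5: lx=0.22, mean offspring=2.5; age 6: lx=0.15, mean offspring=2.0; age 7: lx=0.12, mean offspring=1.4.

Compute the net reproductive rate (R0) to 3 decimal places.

lx·mx by age: 0, 0, 2.337, 1.517, 1.247, 0.55, 0.3, 0.168
R0 = Σ lx·mx = 6.119 → 6.119

6.119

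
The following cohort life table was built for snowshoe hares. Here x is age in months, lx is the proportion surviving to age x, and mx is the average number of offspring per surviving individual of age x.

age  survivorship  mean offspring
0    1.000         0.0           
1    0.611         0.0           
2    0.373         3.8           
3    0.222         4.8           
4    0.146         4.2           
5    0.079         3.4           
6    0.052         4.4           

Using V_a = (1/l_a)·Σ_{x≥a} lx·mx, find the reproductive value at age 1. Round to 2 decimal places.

5.88

lx·mx for x ≥ 1: 0, 1.4174, 1.0656, 0.6132, 0.2686, 0.2288 → sum = 3.5936
V_1 = 3.5936 / l_1 = 3.5936 / 0.611 = 5.881506… → 5.88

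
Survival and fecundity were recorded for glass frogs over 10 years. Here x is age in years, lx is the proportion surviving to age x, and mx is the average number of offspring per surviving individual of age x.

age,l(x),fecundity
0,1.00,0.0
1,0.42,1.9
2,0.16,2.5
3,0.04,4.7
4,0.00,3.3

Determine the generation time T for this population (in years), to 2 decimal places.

1.56

lx·mx: 0, 0.798, 0.4, 0.188, 0 → R0 = 1.386
x·lx·mx: 0, 0.798, 0.8, 0.564, 0 → Σ = 2.162
T = 2.162 / 1.386 = 1.559885… → 1.56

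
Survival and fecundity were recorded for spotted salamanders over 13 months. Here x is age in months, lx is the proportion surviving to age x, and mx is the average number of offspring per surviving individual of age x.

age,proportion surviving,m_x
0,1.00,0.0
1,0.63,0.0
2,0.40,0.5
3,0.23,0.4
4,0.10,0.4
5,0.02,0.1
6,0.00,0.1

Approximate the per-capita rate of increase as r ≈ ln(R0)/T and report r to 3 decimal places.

R0 = Σ lx·mx = 0 + 0 + 0.2 + 0.092 + 0.04 + 0.002 + 0 = 0.334
Σ x·lx·mx = 0.846; T = 0.846/0.334 = 2.53293…
r ≈ ln(R0)/T = ln(0.334)/2.53293… = -0.43294… → -0.433

-0.433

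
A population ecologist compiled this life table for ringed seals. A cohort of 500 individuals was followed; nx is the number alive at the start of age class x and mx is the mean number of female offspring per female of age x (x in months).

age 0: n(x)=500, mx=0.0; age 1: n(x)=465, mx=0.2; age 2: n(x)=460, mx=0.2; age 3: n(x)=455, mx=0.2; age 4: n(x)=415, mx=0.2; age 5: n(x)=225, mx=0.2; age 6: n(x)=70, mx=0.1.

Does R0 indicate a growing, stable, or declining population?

declining

lx = nx/n0 = nx/500: 1, 0.93, 0.92, 0.91, 0.83, 0.45, 0.14
R0 = Σ lx·mx = 0 + 0.186 + 0.184 + 0.182 + 0.166 + 0.09 + 0.014 = 0.822
R0 < 1, so the population is declining.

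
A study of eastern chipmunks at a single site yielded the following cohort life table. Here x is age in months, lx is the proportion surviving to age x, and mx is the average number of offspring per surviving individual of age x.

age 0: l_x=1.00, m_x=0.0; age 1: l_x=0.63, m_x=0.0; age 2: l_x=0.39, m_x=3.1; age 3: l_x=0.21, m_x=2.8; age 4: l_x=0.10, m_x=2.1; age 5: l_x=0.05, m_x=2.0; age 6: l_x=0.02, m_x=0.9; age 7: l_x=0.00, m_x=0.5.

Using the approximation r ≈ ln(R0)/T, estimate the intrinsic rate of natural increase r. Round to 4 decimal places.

R0 = Σ lx·mx = 0 + 0 + 1.209 + 0.588 + 0.21 + 0.1 + 0.018 + 0 = 2.125
Σ x·lx·mx = 5.63; T = 5.63/2.125 = 2.64941…
r ≈ ln(R0)/T = ln(2.125)/2.64941… = 0.284505… → 0.2845

0.2845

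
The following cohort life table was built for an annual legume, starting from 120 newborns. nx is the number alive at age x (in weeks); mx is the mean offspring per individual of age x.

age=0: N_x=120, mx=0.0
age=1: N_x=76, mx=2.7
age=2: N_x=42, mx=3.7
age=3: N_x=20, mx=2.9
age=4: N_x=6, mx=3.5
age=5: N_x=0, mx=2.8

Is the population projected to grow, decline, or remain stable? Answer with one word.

growing

lx = nx/n0 = nx/120: 1, 0.63333…, 0.35, 0.16667…, 0.05, 0
R0 = Σ lx·mx = 0 + 1.71… + 1.295 + 0.483333… + 0.175 + 0 = 3.663333…
R0 > 1, so the population is growing.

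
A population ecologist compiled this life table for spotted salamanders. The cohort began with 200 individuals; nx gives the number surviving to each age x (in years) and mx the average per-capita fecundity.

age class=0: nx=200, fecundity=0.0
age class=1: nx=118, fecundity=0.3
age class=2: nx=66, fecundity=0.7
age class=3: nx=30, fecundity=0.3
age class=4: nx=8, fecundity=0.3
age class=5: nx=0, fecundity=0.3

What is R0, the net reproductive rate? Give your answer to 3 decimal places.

lx = nx/n0 = nx/200: 1, 0.59, 0.33, 0.15, 0.04, 0
lx·mx by age: 0, 0.177, 0.231, 0.045, 0.012, 0
R0 = Σ lx·mx = 0.465 → 0.465

0.465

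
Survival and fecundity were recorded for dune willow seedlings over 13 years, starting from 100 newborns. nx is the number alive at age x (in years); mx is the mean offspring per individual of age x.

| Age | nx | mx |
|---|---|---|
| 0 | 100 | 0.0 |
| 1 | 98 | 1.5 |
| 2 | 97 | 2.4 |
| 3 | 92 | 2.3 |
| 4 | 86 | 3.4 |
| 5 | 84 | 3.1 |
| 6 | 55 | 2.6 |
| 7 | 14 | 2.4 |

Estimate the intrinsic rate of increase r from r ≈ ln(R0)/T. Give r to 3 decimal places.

lx = nx/n0 = nx/100: 1, 0.98, 0.97, 0.92, 0.86, 0.84, 0.55, 0.14
R0 = Σ lx·mx = 0 + 1.47 + 2.328 + 2.116 + 2.924 + 2.604 + 1.43 + 0.336 = 13.208
Σ x·lx·mx = 48.122; T = 48.122/13.208 = 3.6434…
r ≈ ln(R0)/T = ln(13.208)/3.6434… = 0.70836… → 0.708

0.708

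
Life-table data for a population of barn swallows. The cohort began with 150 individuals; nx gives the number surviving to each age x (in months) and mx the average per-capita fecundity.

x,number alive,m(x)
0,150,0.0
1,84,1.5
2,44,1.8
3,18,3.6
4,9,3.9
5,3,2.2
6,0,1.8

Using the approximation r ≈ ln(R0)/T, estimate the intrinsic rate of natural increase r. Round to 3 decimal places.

lx = nx/n0 = nx/150: 1, 0.56, 0.29333…, 0.12, 0.06, 0.02, 0
R0 = Σ lx·mx = 0 + 0.84 + 0.528… + 0.432 + 0.234 + 0.044 + 0 = 2.078…
Σ x·lx·mx = 4.348…; T = 4.348…/2.078… = 2.0924…
r ≈ ln(R0)/T = ln(2.078…)/2.0924… = 0.34955… → 0.350

0.350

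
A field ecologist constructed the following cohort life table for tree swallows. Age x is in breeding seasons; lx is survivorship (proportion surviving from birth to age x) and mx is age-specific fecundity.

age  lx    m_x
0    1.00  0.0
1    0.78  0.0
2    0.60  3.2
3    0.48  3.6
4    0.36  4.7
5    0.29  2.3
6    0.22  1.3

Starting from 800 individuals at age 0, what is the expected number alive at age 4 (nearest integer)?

Expected survivors = N0 · l_4 = 800 × 0.36 = 288 → 288

288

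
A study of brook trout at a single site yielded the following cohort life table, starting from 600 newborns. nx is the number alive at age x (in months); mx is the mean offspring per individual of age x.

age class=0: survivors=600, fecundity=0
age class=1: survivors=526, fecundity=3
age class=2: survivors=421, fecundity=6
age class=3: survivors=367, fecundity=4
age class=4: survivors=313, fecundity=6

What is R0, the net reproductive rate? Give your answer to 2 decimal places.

lx = nx/n0 = nx/600: 1, 0.87667…, 0.70167…, 0.61167…, 0.52167…
lx·mx by age: 0, 2.63…, 4.21…, 2.446667…, 3.13…
R0 = Σ lx·mx = 12.416667… → 12.42

12.42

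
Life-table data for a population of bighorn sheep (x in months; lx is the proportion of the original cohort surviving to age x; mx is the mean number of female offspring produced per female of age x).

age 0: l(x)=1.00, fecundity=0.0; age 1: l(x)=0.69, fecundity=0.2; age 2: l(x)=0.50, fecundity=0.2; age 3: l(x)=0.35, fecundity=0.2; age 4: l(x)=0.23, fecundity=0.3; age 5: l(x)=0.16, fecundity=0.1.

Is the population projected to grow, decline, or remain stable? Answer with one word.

R0 = Σ lx·mx = 0 + 0.138 + 0.1 + 0.07 + 0.069 + 0.016 = 0.393
R0 < 1, so the population is declining.

declining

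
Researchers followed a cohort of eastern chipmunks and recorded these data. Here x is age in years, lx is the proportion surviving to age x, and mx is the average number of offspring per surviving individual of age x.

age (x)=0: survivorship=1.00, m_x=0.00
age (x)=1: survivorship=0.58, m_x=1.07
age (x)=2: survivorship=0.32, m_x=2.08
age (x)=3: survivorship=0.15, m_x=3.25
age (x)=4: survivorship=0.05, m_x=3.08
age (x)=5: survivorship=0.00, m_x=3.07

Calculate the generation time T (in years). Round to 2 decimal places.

2.09

lx·mx: 0, 0.6206, 0.6656, 0.4875, 0.154, 0 → R0 = 1.9277
x·lx·mx: 0, 0.6206, 1.3312, 1.4625, 0.616, 0 → Σ = 4.0303
T = 4.0303 / 1.9277 = 2.09073… → 2.09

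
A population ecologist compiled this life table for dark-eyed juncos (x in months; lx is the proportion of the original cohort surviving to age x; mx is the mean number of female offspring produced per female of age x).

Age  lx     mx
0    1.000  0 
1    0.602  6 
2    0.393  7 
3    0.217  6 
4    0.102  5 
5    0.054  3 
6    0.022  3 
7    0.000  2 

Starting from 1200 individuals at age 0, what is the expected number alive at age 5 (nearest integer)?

Expected survivors = N0 · l_5 = 1200 × 0.054 = 64.8 → 65

65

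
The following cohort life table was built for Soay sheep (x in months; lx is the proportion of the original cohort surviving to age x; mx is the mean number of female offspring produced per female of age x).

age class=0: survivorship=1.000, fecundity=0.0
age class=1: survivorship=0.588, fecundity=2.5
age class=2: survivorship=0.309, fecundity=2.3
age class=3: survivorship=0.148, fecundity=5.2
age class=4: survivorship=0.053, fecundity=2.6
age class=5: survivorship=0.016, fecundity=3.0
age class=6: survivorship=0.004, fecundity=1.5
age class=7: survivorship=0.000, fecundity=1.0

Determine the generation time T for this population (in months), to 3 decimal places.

1.918

lx·mx: 0, 1.47, 0.7107, 0.7696, 0.1378, 0.048, 0.006, 0 → R0 = 3.1421
x·lx·mx: 0, 1.47, 1.4214, 2.3088, 0.5512, 0.24, 0.036, 0 → Σ = 6.0274
T = 6.0274 / 3.1421 = 1.918271… → 1.918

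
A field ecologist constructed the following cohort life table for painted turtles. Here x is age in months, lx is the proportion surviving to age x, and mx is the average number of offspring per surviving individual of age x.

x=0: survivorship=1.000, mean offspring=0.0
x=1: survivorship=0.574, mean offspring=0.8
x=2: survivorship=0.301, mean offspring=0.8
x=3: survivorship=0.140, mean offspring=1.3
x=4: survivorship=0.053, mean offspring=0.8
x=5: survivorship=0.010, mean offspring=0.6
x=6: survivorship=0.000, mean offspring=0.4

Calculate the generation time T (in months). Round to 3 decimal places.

lx·mx: 0, 0.4592, 0.2408, 0.182, 0.0424, 0.006, 0 → R0 = 0.9304
x·lx·mx: 0, 0.4592, 0.4816, 0.546, 0.1696, 0.03, 0 → Σ = 1.6864
T = 1.6864 / 0.9304 = 1.812554… → 1.813

1.813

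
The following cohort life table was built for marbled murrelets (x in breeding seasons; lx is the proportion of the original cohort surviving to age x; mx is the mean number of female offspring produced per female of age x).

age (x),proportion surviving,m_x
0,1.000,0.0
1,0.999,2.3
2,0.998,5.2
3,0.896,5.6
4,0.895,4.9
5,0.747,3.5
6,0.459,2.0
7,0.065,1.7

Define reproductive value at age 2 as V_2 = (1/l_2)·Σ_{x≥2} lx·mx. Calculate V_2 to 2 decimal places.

lx·mx for x ≥ 2: 5.1896, 5.0176, 4.3855, 2.6145, 0.918, 0.1105 → sum = 18.2357
V_2 = 18.2357 / l_2 = 18.2357 / 0.998 = 18.272244… → 18.27

18.27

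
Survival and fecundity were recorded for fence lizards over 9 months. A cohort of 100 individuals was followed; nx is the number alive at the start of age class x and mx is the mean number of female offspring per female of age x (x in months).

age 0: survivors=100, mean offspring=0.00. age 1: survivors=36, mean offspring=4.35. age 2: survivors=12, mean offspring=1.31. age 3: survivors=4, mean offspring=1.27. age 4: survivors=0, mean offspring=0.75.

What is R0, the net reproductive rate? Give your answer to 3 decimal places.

1.774

lx = nx/n0 = nx/100: 1, 0.36, 0.12, 0.04, 0
lx·mx by age: 0, 1.566, 0.1572, 0.0508, 0
R0 = Σ lx·mx = 1.774 → 1.774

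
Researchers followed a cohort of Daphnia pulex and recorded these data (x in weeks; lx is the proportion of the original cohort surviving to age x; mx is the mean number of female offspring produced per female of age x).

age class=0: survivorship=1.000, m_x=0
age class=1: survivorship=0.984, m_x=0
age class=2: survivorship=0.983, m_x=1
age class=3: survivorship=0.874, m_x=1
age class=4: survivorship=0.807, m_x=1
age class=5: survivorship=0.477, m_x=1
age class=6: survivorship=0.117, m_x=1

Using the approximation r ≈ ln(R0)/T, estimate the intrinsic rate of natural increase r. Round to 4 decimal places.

R0 = Σ lx·mx = 0 + 0 + 0.983 + 0.874 + 0.807 + 0.477 + 0.117 = 3.258
Σ x·lx·mx = 10.903; T = 10.903/3.258 = 3.34653…
r ≈ ln(R0)/T = ln(3.258)/3.34653… = 0.352937… → 0.3529

0.3529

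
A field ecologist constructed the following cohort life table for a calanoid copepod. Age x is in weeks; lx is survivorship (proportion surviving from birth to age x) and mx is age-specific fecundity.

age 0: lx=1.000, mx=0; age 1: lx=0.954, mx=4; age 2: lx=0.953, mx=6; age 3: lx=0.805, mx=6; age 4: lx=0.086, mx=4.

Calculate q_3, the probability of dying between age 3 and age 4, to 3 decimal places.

0.893

q_3 = (l_3 − l_4) / l_3 = (0.805 − 0.086) / 0.805
     = 0.719 / 0.805 = 0.893168… → 0.893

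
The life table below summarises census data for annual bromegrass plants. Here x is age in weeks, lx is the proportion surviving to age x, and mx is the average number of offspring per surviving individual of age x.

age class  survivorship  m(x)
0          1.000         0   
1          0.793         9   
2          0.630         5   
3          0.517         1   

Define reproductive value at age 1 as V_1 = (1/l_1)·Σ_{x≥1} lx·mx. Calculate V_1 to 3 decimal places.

lx·mx for x ≥ 1: 7.137, 3.15, 0.517 → sum = 10.804
V_1 = 10.804 / l_1 = 10.804 / 0.793 = 13.624212… → 13.624

13.624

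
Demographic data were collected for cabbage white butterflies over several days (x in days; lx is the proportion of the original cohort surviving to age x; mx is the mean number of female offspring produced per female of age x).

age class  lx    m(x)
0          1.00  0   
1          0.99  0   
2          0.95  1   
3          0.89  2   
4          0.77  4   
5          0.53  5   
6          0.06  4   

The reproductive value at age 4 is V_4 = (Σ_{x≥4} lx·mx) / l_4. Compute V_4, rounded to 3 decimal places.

lx·mx for x ≥ 4: 3.08, 2.65, 0.24 → sum = 5.97
V_4 = 5.97 / l_4 = 5.97 / 0.77 = 7.753247… → 7.753

7.753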